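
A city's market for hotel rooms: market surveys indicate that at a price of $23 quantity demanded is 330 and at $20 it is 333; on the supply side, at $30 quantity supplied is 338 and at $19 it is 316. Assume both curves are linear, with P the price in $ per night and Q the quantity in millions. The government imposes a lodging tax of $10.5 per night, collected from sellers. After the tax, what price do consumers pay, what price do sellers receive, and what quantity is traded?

Demand slope: (333 − 330)/(20 − 23) = -1, so Qd = 353 − P.
Supply slope: (316 − 338)/(19 − 30) = 2, so Qs = 2P + 278.
Without the tax, 353 − P = 2P + 278 gives 3P = 75, so P* = $25 and Q* = 328.
With the tax collected from sellers, supply shifts: Qs = 2(P − 10.5) + 278.
Solving gives Q = 321 with consumers paying $32 and sellers receiving $21.5 (the $10.5 wedge).

Consumers pay $32; sellers receive $21.5; quantity = 321.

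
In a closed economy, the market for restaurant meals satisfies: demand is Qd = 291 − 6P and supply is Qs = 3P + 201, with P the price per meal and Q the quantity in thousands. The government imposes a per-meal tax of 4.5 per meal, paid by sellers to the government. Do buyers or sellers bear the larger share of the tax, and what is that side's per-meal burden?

Sellers bear the larger share: 3 per meal.

Before the tax: set 291 − 6P = 3P + 201 → P* = 10, Q* = 231.
With the tax collected from sellers, supply shifts: Qs = 3(P − 4.5) + 201.
Solving gives Q = 222 with buyers paying 11.5 and sellers receiving 7 (the 4.5 wedge).
Per-meal burden: buyers 1.5, sellers 3.
Sellers take the larger share because supply is less price-elastic here (demand slope 6 vs supply slope 3).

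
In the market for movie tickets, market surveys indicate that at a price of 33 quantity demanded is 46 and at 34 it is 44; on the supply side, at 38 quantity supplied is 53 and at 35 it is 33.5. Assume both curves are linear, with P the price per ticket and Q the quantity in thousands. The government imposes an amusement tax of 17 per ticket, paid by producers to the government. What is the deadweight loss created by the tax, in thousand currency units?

Demand slope: (44 − 46)/(34 − 33) = -2, so Qd = 112 − 2P.
Supply slope: (33.5 − 53)/(35 − 38) = 6.5, so Qs = 6.5P − 194.
Before the tax: set 112 − 2P = 6.5P − 194 → P* = 36, Q* = 40.
With the tax collected from producers, supply shifts: Qs = 6.5(P − 17) − 194.
Solving gives Q = 14 with consumers paying 49 and producers receiving 32 (the 17 wedge).
Quantity falls by |ΔQ| = |40 − 14| = 26.
DWL = ½ · t · |ΔQ| = ½ · 17 · 26 = 221.

Deadweight loss = 221 thousand.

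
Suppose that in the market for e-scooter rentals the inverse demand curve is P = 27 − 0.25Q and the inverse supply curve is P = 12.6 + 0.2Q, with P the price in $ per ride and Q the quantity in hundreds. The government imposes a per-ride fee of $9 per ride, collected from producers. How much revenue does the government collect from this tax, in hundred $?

Tax revenue = $108 hundred.

Rewrite in direct form: Qd = 108 − 4P and Qs = 5P − 63.
Without the tax, 108 − 4P = 5P − 63 gives 9P = 171, so P* = $19 and Q* = 32.
With the tax collected from producers, supply shifts: Qs = 5(P − 9) − 63.
New equilibrium: consumers pay $24, producers receive $15, Q = 12. (Wedge: Pb − Ps = 9.)
Revenue = t · Q = 9 · 12 = $108.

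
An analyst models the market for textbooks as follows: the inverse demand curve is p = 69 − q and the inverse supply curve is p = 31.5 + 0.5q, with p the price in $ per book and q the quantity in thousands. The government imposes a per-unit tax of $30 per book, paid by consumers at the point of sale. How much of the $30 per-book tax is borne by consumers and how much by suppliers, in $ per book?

Inverting to q(p) form: qd = 69 − p; qs = 2p − 63.
Before the tax: set 69 − p = 2p − 63 → p* = $44, q* = 25.
With the tax collected from consumers, demand (in seller-price terms) shifts: qd = 69 − (p + 30).
Solving gives q = 5 with consumers paying $64 and suppliers receiving $34 (the $30 wedge).
Burden on consumers: $20; on suppliers: $10. (They sum to $30.)
The less price-elastic side of the market bears the larger share of a per-unit tax.

Consumers bear $20 per book; suppliers bear $10 per book.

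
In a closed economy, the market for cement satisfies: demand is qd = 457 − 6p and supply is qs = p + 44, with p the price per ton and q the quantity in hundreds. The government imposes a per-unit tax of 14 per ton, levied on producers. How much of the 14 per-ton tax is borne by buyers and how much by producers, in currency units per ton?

Without the tax, 457 − 6p = p + 44 gives 7p = 413, so p* = 59 and q* = 103.
With the tax collected from producers, supply shifts: qs = (p − 14) + 44.
New equilibrium: buyers pay 61, producers receive 47, q = 91. (Wedge: pb − ps = 14.)
Burden on buyers: 2; on producers: 12. (They sum to 14.)

Buyers bear 2 per ton; producers bear 12 per ton.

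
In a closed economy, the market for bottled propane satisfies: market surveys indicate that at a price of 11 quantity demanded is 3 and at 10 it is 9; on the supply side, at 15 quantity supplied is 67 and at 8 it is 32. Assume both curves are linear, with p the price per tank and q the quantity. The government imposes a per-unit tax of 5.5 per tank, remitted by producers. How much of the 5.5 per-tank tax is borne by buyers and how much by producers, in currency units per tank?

Buyers bear 2.5 per tank; producers bear 3 per tank.

Demand slope: (9 − 3)/(10 − 11) = -6, so qd = 69 − 6p.
Supply slope: (32 − 67)/(8 − 15) = 5, so qs = 5p − 8.
Before the tax: set 69 − 6p = 5p − 8 → p* = 7, q* = 27.
With the tax collected from producers, supply shifts: qs = 5(p − 5.5) − 8.
New equilibrium: buyers pay 9.5, producers receive 4, q = 12. (Wedge: pb − ps = 5.5.)
Burden on buyers: 2.5; on producers: 3. (They sum to 5.5.)
The less price-elastic side of the market bears the larger share of a per-unit tax.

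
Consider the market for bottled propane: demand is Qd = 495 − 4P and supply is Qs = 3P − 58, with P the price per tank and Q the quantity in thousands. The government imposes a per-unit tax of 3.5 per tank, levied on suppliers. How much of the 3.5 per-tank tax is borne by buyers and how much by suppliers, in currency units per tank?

Buyers bear 1.5 per tank; suppliers bear 2 per tank.

Without the tax, 495 − 4P = 3P − 58 gives 7P = 553, so P* = 79 and Q* = 179.
With the tax collected from suppliers, supply shifts: Qs = 3(P − 3.5) − 58.
New equilibrium: buyers pay 80.5, suppliers receive 77, Q = 173. (Wedge: Pb − Ps = 3.5.)
Burden on buyers: 1.5; on suppliers: 2. (They sum to 3.5.)
The less price-elastic side of the market bears the larger share of a per-unit tax.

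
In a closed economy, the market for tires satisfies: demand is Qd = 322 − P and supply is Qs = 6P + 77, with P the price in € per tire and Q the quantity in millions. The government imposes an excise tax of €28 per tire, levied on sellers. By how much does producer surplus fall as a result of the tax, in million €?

Producer surplus falls by €1100 million.

Before the tax: set 322 − P = 6P + 77 → P* = €35, Q* = 287.
With the tax collected from sellers, supply shifts: Qs = 6(P − 28) + 77.
New equilibrium: buyers pay €59, sellers receive €31, Q = 263. (Wedge: Pb − Ps = 28.)
ΔPS is the trapezoid between Q = 263 and Q = 287 of height €4: ½ · (287 + 263) · 4 = €1100.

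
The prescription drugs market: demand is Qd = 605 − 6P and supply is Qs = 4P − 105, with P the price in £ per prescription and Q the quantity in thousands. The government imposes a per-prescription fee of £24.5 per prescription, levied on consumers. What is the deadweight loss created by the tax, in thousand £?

Deadweight loss = £720.3 thousand.

Before the tax: set 605 − 6P = 4P − 105 → P* = £71, Q* = 179.
With the tax collected from consumers, demand (in seller-price terms) shifts: Qd = 605 − 6(P + 24.5).
New equilibrium: consumers pay £80.8, sellers receive £56.3, Q = 120.2. (Wedge: Pb − Ps = 24.5.)
Quantity falls by |ΔQ| = |179 − 120.2| = 58.8.
DWL = ½ · t · |ΔQ| = ½ · 24.5 · 58.8 = £720.3.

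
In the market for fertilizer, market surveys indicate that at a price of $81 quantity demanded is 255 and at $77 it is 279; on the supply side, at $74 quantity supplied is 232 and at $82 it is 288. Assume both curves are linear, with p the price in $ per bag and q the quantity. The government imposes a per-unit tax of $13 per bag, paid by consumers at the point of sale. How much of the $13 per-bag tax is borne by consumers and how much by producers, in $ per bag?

Consumers bear $7 per bag; producers bear $6 per bag.

Demand slope: (279 − 255)/(77 − 81) = -6, so qd = 741 − 6p.
Supply slope: (288 − 232)/(82 − 74) = 7, so qs = 7p − 286.
Before the tax: set 741 − 6p = 7p − 286 → p* = $79, q* = 267.
With the tax collected from consumers, demand (in seller-price terms) shifts: qd = 741 − 6(p + 13).
New equilibrium: consumers pay $86, producers receive $73, q = 225. (Wedge: pb − ps = 13.)
Burden on consumers: $7; on producers: $6. (They sum to $13.)
The less price-elastic side of the market bears the larger share of a per-unit tax.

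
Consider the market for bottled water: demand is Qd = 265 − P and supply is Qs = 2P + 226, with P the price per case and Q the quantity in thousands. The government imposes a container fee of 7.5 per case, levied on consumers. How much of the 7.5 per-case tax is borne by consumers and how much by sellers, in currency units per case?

Consumers bear 5 per case; sellers bear 2.5 per case.

Before the tax: set 265 − P = 2P + 226 → P* = 13, Q* = 252.
With the tax collected from consumers, demand (in seller-price terms) shifts: Qd = 265 − (P + 7.5).
New equilibrium: consumers pay 18, sellers receive 10.5, Q = 247. (Wedge: Pb − Ps = 7.5.)
Burden on consumers: 5; on sellers: 2.5. (They sum to 7.5.)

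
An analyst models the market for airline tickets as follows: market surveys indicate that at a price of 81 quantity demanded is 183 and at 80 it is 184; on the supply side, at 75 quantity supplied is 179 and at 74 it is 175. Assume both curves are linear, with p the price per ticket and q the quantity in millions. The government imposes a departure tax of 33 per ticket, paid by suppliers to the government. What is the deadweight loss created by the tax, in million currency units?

Demand slope: (184 − 183)/(80 − 81) = -1, so qd = 264 − p.
Supply slope: (175 − 179)/(74 − 75) = 4, so qs = 4p − 121.
Before the tax: set 264 − p = 4p − 121 → p* = 77, q* = 187.
With the tax collected from suppliers, supply shifts: qs = 4(p − 33) − 121.
Solving gives q = 160.6 with buyers paying 103.4 and suppliers receiving 70.4 (the 33 wedge).
Quantity falls by |ΔQ| = |187 − 160.6| = 26.4.
DWL = ½ · t · |ΔQ| = ½ · 33 · 26.4 = 435.6.

Deadweight loss = 435.6 million.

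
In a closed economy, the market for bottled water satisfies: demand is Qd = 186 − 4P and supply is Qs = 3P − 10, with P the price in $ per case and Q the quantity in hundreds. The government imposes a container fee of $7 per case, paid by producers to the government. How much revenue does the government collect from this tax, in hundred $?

Tax revenue = $434 hundred.

Without the tax, 186 − 4P = 3P − 10 gives 7P = 196, so P* = $28 and Q* = 74.
With the tax collected from producers, supply shifts: Qs = 3(P − 7) − 10.
Solving gives Q = 62 with buyers paying $31 and producers receiving $24 (the $7 wedge).
Revenue = t · Q = 7 · 62 = $434.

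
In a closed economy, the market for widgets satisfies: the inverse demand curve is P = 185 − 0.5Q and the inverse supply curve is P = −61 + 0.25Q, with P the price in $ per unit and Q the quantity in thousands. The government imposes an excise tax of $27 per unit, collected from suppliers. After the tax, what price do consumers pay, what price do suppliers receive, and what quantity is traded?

Consumers pay $39; suppliers receive $12; quantity = 292.

Rewrite in direct form: Qd = 370 − 2P and Qs = 4P + 244.
Without the tax, 370 − 2P = 4P + 244 gives 6P = 126, so P* = $21 and Q* = 328.
With the tax collected from suppliers, supply shifts: Qs = 4(P − 27) + 244.
New equilibrium: consumers pay $39, suppliers receive $12, Q = 292. (Wedge: Pb − Ps = 27.)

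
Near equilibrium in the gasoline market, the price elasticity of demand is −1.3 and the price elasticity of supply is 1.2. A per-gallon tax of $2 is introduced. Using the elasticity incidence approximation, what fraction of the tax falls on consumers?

Consumers' share ≈ 0.48.

Incidence ratio: consumers' share ≈ εs / (εs + |εd|) = 1.2 / (1.2 + 1.3) = 0.48.
Supply is the less elastic side, so consumers bear the smaller share.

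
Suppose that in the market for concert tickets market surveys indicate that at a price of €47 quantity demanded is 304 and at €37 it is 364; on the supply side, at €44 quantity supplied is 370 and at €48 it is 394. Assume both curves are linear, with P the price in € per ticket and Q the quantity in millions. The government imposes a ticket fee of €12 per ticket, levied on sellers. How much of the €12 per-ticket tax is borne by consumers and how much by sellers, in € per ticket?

Demand slope: (364 − 304)/(37 − 47) = -6, so Qd = 586 − 6P.
Supply slope: (394 − 370)/(48 − 44) = 6, so Qs = 6P + 106.
Without the tax, 586 − 6P = 6P + 106 gives 12P = 480, so P* = €40 and Q* = 346.
With the tax collected from sellers, supply shifts: Qs = 6(P − 12) + 106.
New equilibrium: consumers pay €46, sellers receive €34, Q = 310. (Wedge: Pb − Ps = 12.)
Burden on consumers: €6; on sellers: €6. (They sum to €12.)

Consumers bear €6 per ticket; sellers bear €6 per ticket.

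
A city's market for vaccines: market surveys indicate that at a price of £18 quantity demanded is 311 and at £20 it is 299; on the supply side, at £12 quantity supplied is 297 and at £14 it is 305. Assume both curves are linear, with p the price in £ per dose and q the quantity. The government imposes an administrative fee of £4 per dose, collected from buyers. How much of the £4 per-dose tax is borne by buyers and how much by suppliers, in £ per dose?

Buyers bear £1.6 per dose; suppliers bear £2.4 per dose.

Demand slope: (299 − 311)/(20 − 18) = -6, so qd = 419 − 6p.
Supply slope: (305 − 297)/(14 − 12) = 4, so qs = 4p + 249.
Before the tax: set 419 − 6p = 4p + 249 → p* = £17, q* = 317.
With the tax collected from buyers, demand (in seller-price terms) shifts: qd = 419 − 6(p + 4).
Solving gives q = 307.4 with buyers paying £18.6 and suppliers receiving £14.6 (the £4 wedge).
Burden on buyers: £1.6; on suppliers: £2.4. (They sum to £4.)
The less price-elastic side of the market bears the larger share of a per-unit tax.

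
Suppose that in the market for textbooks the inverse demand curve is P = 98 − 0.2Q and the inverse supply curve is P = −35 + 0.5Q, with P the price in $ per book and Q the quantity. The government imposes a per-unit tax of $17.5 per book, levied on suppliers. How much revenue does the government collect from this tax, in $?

Inverting to Q(P) form: Qd = 490 − 5P; Qs = 2P + 70.
Before the tax: set 490 − 5P = 2P + 70 → P* = $60, Q* = 190.
With the tax collected from suppliers, supply shifts: Qs = 2(P − 17.5) + 70.
New equilibrium: buyers pay $65, suppliers receive $47.5, Q = 165. (Wedge: Pb − Ps = 17.5.)
Revenue = t · Q = 17.5 · 165 = $2887.5.

Tax revenue = $2887.5.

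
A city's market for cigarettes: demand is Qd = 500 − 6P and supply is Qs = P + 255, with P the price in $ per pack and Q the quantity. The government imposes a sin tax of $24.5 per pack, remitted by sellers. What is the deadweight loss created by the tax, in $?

Deadweight loss = $257.25.

Without the tax, 500 − 6P = P + 255 gives 7P = 245, so P* = $35 and Q* = 290.
With the tax collected from sellers, supply shifts: Qs = (P − 24.5) + 255.
Solving gives Q = 269 with buyers paying $38.5 and sellers receiving $14 (the $24.5 wedge).
Quantity falls by |ΔQ| = |290 − 269| = 21.
DWL = ½ · t · |ΔQ| = ½ · 24.5 · 21 = $257.25.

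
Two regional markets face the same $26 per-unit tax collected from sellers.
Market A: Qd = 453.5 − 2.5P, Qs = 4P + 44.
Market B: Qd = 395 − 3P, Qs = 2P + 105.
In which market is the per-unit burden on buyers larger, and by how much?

Market A: pre-tax P* = $63, Q* = 296; post-tax Q = 256; per-unit burden on buyers = $16.
Market B: pre-tax P* = $58, Q* = 221; post-tax Q = 189.8; per-unit burden on buyers = $10.4.
Difference: $16 vs $10.4 → market A is larger by $5.6.

Market A, by $5.6.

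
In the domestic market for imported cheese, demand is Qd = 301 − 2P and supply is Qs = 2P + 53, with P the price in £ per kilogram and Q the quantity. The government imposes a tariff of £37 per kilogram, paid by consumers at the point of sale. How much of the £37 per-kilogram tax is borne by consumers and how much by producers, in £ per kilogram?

Consumers bear £18.5 per kilogram; producers bear £18.5 per kilogram.

Before the tax: set 301 − 2P = 2P + 53 → P* = £62, Q* = 177.
With the tax collected from consumers, demand (in seller-price terms) shifts: Qd = 301 − 2(P + 37).
New equilibrium: consumers pay £80.5, producers receive £43.5, Q = 140. (Wedge: Pb − Ps = 37.)
Burden on consumers: £18.5; on producers: £18.5. (They sum to £37.)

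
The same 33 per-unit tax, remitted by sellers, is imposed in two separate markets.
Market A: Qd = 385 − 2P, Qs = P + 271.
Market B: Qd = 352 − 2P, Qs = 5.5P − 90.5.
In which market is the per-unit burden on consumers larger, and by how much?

Market B, by 13.2.

Market A: pre-tax P* = 38, Q* = 309; post-tax Q = 287; per-unit burden on consumers = 11.
Market B: pre-tax P* = 59, Q* = 234; post-tax Q = 185.6; per-unit burden on consumers = 24.2.
Difference: 11 vs 24.2 → market B is larger by 13.2.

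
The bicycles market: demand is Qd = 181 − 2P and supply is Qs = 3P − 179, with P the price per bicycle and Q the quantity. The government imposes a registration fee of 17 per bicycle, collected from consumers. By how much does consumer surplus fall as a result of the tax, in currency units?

Without the tax, 181 − 2P = 3P − 179 gives 5P = 360, so P* = 72 and Q* = 37.
With the tax collected from consumers, demand (in seller-price terms) shifts: Qd = 181 − 2(P + 17).
Solving gives Q = 16.6 with consumers paying 82.2 and sellers receiving 65.2 (the 17 wedge).
ΔCS is the trapezoid between Q = 16.6 and Q = 37 of height 10.2: ½ · (37 + 16.6) · 10.2 = 273.36.

Consumer surplus falls by 273.36.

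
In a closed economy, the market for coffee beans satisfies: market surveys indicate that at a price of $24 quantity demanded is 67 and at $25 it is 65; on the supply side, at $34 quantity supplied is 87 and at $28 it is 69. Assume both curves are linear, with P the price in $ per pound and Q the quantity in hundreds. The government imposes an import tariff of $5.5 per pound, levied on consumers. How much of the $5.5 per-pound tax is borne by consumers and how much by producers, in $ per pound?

Consumers bear $3.3 per pound; producers bear $2.2 per pound.

Demand slope: (65 − 67)/(25 − 24) = -2, so Qd = 115 − 2P.
Supply slope: (69 − 87)/(28 − 34) = 3, so Qs = 3P − 15.
Without the tax, 115 − 2P = 3P − 15 gives 5P = 130, so P* = $26 and Q* = 63.
With the tax collected from consumers, demand (in seller-price terms) shifts: Qd = 115 − 2(P + 5.5).
New equilibrium: consumers pay $29.3, producers receive $23.8, Q = 56.4. (Wedge: Pb − Ps = 5.5.)
Burden on consumers: $3.3; on producers: $2.2. (They sum to $5.5.)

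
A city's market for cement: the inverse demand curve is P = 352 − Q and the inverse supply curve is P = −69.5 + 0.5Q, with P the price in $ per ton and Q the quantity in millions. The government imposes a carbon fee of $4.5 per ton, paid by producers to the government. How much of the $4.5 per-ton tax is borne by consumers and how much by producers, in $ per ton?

Inverting to Q(P) form: Qd = 352 − P; Qs = 2P + 139.
Before the tax: set 352 − P = 2P + 139 → P* = $71, Q* = 281.
With the tax collected from producers, supply shifts: Qs = 2(P − 4.5) + 139.
Solving gives Q = 278 with consumers paying $74 and producers receiving $69.5 (the $4.5 wedge).
Burden on consumers: $3; on producers: $1.5. (They sum to $4.5.)

Consumers bear $3 per ton; producers bear $1.5 per ton.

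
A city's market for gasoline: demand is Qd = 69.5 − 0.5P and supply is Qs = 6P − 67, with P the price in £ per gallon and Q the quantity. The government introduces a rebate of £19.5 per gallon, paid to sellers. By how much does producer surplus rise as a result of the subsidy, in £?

Producer surplus rises by £95.25.

Before the subsidy: set 69.5 − 0.5P = 6P − 67 → P* = £21, Q* = 59.
With a per-unit subsidy paid to sellers, each receives P + 19.5 per unit sold, so supply becomes Qs = 6(P + 19.5) − 67.
New equilibrium: consumers pay £3, sellers receive £22.5, Q = 68. (Wedge: Pb − Ps = −19.5.)
ΔPS is the trapezoid between Q = 68 and Q = 59 of height £1.5: ½ · (59 + 68) · 1.5 = £95.25.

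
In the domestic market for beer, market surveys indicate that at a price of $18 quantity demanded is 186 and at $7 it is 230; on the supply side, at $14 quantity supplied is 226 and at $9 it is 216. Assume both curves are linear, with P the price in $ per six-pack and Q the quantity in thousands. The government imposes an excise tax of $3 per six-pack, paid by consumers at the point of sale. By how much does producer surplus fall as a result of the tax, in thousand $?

Demand slope: (230 − 186)/(7 − 18) = -4, so Qd = 258 − 4P.
Supply slope: (216 − 226)/(9 − 14) = 2, so Qs = 2P + 198.
Before the tax: set 258 − 4P = 2P + 198 → P* = $10, Q* = 218.
With the tax collected from consumers, demand (in seller-price terms) shifts: Qd = 258 − 4(P + 3).
New equilibrium: consumers pay $11, producers receive $8, Q = 214. (Wedge: Pb − Ps = 3.)
ΔPS is the trapezoid between Q = 214 and Q = 218 of height $2: ½ · (218 + 214) · 2 = $432.

Producer surplus falls by $432 thousand.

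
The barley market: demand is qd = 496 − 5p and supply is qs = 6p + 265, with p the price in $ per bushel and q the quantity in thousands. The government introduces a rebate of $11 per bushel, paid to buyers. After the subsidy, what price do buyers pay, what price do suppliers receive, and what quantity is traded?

Buyers pay $15; suppliers receive $26; quantity = 421.

Before the subsidy: set 496 − 5p = 6p + 265 → p* = $21, q* = 391.
With a per-unit subsidy paid to buyers, each effectively pays p − 11, so demand becomes qd = 496 − 5(p − 11).
New equilibrium: buyers pay $15, suppliers receive $26, q = 421. (Wedge: pb − ps = −11.)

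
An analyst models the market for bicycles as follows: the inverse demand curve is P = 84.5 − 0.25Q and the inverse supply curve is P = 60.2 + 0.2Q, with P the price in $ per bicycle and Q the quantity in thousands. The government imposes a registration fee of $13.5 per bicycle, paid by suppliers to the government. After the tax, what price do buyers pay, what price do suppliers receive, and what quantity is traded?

Buyers pay $78.5; suppliers receive $65; quantity = 24.

Inverting to Q(P) form: Qd = 338 − 4P; Qs = 5P − 301.
Without the tax, 338 − 4P = 5P − 301 gives 9P = 639, so P* = $71 and Q* = 54.
With the tax collected from suppliers, supply shifts: Qs = 5(P − 13.5) − 301.
New equilibrium: buyers pay $78.5, suppliers receive $65, Q = 24. (Wedge: Pb − Ps = 13.5.)
The less price-elastic side of the market bears the larger share of a per-unit tax.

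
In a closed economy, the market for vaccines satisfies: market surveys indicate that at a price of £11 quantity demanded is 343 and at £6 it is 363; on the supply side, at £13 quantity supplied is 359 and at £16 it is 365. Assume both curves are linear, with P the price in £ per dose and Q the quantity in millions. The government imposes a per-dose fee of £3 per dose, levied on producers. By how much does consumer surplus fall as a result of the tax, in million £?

Consumer surplus falls by £349 million.

Demand slope: (363 − 343)/(6 − 11) = -4, so Qd = 387 − 4P.
Supply slope: (365 − 359)/(16 − 13) = 2, so Qs = 2P + 333.
Before the tax: set 387 − 4P = 2P + 333 → P* = £9, Q* = 351.
With the tax collected from producers, supply shifts: Qs = 2(P − 3) + 333.
Solving gives Q = 347 with buyers paying £10 and producers receiving £7 (the £3 wedge).
ΔCS is the trapezoid between Q = 347 and Q = 351 of height £1: ½ · (351 + 347) · 1 = £349.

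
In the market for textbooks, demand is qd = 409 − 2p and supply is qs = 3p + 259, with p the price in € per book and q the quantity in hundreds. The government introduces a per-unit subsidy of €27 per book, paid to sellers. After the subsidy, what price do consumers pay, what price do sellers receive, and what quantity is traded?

Without the subsidy, 409 − 2p = 3p + 259 gives 5p = 150, so p* = €30 and q* = 349.
With a per-unit subsidy paid to sellers, each receives p + 27 per unit sold, so supply becomes qs = 3(p + 27) + 259.
New equilibrium: consumers pay €13.8, sellers receive €40.8, q = 381.4. (Wedge: pb − ps = −27.)

Consumers pay €13.8; sellers receive €40.8; quantity = 381.4.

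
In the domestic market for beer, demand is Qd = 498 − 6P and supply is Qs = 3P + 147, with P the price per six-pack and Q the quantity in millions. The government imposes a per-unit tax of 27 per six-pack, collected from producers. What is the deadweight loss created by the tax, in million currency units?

Deadweight loss = 729 million.

Without the tax, 498 − 6P = 3P + 147 gives 9P = 351, so P* = 39 and Q* = 264.
With the tax collected from producers, supply shifts: Qs = 3(P − 27) + 147.
Solving gives Q = 210 with buyers paying 48 and producers receiving 21 (the 27 wedge).
Quantity falls by |ΔQ| = |264 − 210| = 54.
DWL = ½ · t · |ΔQ| = ½ · 27 · 54 = 729.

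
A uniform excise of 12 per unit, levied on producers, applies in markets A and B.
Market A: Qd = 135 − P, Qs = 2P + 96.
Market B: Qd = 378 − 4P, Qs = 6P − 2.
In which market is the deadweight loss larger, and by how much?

Market A: pre-tax P* = 13, Q* = 122; post-tax Q = 114; deadweight loss = 48.
Market B: pre-tax P* = 38, Q* = 226; post-tax Q = 197.2; deadweight loss = 172.8.
Difference: 48 vs 172.8 → market B is larger by 124.8.

Market B, by 124.8.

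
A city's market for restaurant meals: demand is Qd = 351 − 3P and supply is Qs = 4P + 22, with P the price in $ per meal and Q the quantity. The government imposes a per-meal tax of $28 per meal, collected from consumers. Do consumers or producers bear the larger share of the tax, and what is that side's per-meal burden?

Consumers bear the larger share: $16 per meal.

Before the tax: set 351 − 3P = 4P + 22 → P* = $47, Q* = 210.
With the tax collected from consumers, demand (in seller-price terms) shifts: Qd = 351 − 3(P + 28).
Solving gives Q = 162 with consumers paying $63 and producers receiving $35 (the $28 wedge).
Per-meal burden: consumers $16, producers $12.
Consumers take the larger share because demand is less price-elastic here (demand slope 3 vs supply slope 4).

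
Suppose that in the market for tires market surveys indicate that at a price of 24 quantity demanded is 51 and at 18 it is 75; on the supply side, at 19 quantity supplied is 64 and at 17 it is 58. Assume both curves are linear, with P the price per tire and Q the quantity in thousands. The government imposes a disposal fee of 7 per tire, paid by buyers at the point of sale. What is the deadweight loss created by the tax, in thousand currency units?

Demand slope: (75 − 51)/(18 − 24) = -4, so Qd = 147 − 4P.
Supply slope: (58 − 64)/(17 − 19) = 3, so Qs = 3P + 7.
Before the tax: set 147 − 4P = 3P + 7 → P* = 20, Q* = 67.
With the tax collected from buyers, demand (in seller-price terms) shifts: Qd = 147 − 4(P + 7).
Solving gives Q = 55 with buyers paying 23 and producers receiving 16 (the 7 wedge).
Quantity falls by |ΔQ| = |67 − 55| = 12.
DWL = ½ · t · |ΔQ| = ½ · 7 · 12 = 42.

Deadweight loss = 42 thousand.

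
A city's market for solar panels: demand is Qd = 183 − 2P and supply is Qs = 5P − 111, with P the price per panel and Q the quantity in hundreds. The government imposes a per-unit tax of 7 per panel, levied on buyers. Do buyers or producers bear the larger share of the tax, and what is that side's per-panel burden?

Buyers bear the larger share: 5 per panel.

Without the tax, 183 − 2P = 5P − 111 gives 7P = 294, so P* = 42 and Q* = 99.
With the tax collected from buyers, demand (in seller-price terms) shifts: Qd = 183 − 2(P + 7).
New equilibrium: buyers pay 47, producers receive 40, Q = 89. (Wedge: Pb − Ps = 7.)
Per-panel burden: buyers 5, producers 2.
Buyers take the larger share because demand is less price-elastic here (demand slope 2 vs supply slope 5).
The less price-elastic side of the market bears the larger share of a per-unit tax.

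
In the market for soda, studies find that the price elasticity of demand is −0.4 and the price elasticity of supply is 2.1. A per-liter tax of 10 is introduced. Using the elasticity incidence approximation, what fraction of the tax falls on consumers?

Consumers' share ≈ 0.84.

Incidence ratio: consumers' share ≈ εs / (εs + |εd|) = 2.1 / (2.1 + 0.4) = 0.84.
Supply is the more elastic side, so consumers bear the larger share.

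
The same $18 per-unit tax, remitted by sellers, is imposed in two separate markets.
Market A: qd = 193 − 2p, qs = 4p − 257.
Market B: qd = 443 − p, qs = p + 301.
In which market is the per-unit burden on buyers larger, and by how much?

Market A, by $3.

Market A: pre-tax p* = $75, q* = 43; post-tax q = 19; per-unit burden on buyers = $12.
Market B: pre-tax p* = $71, q* = 372; post-tax q = 363; per-unit burden on buyers = $9.
Difference: $12 vs $9 → market A is larger by $3.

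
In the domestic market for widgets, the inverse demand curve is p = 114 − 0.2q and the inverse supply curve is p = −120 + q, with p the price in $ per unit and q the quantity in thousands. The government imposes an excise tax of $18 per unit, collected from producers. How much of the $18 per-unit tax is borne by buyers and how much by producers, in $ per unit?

Rewrite in direct form: qd = 570 − 5p and qs = p + 120.
Without the tax, 570 − 5p = p + 120 gives 6p = 450, so p* = $75 and q* = 195.
With the tax collected from producers, supply shifts: qs = (p − 18) + 120.
Solving gives q = 180 with buyers paying $78 and producers receiving $60 (the $18 wedge).
Burden on buyers: $3; on producers: $15. (They sum to $18.)

Buyers bear $3 per unit; producers bear $15 per unit.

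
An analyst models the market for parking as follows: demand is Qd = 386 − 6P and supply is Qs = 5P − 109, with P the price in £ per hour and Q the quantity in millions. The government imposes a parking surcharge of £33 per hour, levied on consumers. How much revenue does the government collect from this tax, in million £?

Without the tax, 386 − 6P = 5P − 109 gives 11P = 495, so P* = £45 and Q* = 116.
With the tax collected from consumers, demand (in seller-price terms) shifts: Qd = 386 − 6(P + 33).
New equilibrium: consumers pay £60, suppliers receive £27, Q = 26. (Wedge: Pb − Ps = 33.)
Revenue = t · Q = 33 · 26 = £858.

Tax revenue = £858 million.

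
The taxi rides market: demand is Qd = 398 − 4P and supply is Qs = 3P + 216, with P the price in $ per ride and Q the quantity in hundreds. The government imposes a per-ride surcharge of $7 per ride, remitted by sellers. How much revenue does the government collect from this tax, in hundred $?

Without the tax, 398 − 4P = 3P + 216 gives 7P = 182, so P* = $26 and Q* = 294.
With the tax collected from sellers, supply shifts: Qs = 3(P − 7) + 216.
New equilibrium: consumers pay $29, sellers receive $22, Q = 282. (Wedge: Pb − Ps = 7.)
Revenue = t · Q = 7 · 282 = $1974.

Tax revenue = $1974 hundred.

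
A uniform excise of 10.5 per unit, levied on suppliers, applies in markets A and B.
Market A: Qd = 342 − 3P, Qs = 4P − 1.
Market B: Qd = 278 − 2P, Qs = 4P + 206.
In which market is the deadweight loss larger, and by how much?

Market A: pre-tax P* = 49, Q* = 195; post-tax Q = 177; deadweight loss = 94.5.
Market B: pre-tax P* = 12, Q* = 254; post-tax Q = 240; deadweight loss = 73.5.
Difference: 94.5 vs 73.5 → market A is larger by 21.

Market A, by 21.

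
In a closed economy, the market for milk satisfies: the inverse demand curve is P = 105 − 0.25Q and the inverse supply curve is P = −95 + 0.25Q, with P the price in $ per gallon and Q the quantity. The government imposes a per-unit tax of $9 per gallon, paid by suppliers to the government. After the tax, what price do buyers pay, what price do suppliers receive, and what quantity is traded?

Buyers pay $9.5; suppliers receive $0.5; quantity = 382.

Rewrite in direct form: Qd = 420 − 4P and Qs = 4P + 380.
Before the tax: set 420 − 4P = 4P + 380 → P* = $5, Q* = 400.
With the tax collected from suppliers, supply shifts: Qs = 4(P − 9) + 380.
Solving gives Q = 382 with buyers paying $9.5 and suppliers receiving $0.5 (the $9 wedge).
The less price-elastic side of the market bears the larger share of a per-unit tax.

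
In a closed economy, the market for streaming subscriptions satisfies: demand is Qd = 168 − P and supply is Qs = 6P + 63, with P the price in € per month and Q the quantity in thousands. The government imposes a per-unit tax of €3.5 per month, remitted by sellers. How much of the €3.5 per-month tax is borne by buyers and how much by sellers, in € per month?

Buyers bear €3 per month; sellers bear €0.5 per month.

Before the tax: set 168 − P = 6P + 63 → P* = €15, Q* = 153.
With the tax collected from sellers, supply shifts: Qs = 6(P − 3.5) + 63.
New equilibrium: buyers pay €18, sellers receive €14.5, Q = 150. (Wedge: Pb − Ps = 3.5.)
Burden on buyers: €3; on sellers: €0.5. (They sum to €3.5.)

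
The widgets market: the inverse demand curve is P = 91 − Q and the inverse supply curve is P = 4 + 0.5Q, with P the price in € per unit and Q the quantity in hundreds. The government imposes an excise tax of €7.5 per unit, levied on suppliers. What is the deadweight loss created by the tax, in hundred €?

Rewrite in direct form: Qd = 91 − P and Qs = 2P − 8.
Without the tax, 91 − P = 2P − 8 gives 3P = 99, so P* = €33 and Q* = 58.
With the tax collected from suppliers, supply shifts: Qs = 2(P − 7.5) − 8.
New equilibrium: consumers pay €38, suppliers receive €30.5, Q = 53. (Wedge: Pb − Ps = 7.5.)
Quantity falls by |ΔQ| = |58 − 53| = 5.
DWL = ½ · t · |ΔQ| = ½ · 7.5 · 5 = €18.75.

Deadweight loss = €18.75 hundred.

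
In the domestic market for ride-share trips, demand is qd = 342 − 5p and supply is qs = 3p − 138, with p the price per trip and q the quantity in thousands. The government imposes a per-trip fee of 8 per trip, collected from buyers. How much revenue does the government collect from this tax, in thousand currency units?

Tax revenue = 216 thousand.

Without the tax, 342 − 5p = 3p − 138 gives 8p = 480, so p* = 60 and q* = 42.
With the tax collected from buyers, demand (in seller-price terms) shifts: qd = 342 − 5(p + 8).
New equilibrium: buyers pay 63, sellers receive 55, q = 27. (Wedge: pb − ps = 8.)
Revenue = t · Q = 8 · 27 = 216.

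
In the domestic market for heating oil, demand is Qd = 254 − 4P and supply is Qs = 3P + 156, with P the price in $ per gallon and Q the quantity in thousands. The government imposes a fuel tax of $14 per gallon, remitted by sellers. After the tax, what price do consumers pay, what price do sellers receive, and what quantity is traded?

Consumers pay $20; sellers receive $6; quantity = 174.

Without the tax, 254 − 4P = 3P + 156 gives 7P = 98, so P* = $14 and Q* = 198.
With the tax collected from sellers, supply shifts: Qs = 3(P − 14) + 156.
New equilibrium: consumers pay $20, sellers receive $6, Q = 174. (Wedge: Pb − Ps = 14.)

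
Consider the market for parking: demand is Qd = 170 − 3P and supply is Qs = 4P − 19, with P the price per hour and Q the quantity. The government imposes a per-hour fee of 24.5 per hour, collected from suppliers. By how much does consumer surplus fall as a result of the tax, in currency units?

Before the tax: set 170 − 3P = 4P − 19 → P* = 27, Q* = 89.
With the tax collected from suppliers, supply shifts: Qs = 4(P − 24.5) − 19.
Solving gives Q = 47 with buyers paying 41 and suppliers receiving 16.5 (the 24.5 wedge).
ΔCS is the trapezoid between Q = 47 and Q = 89 of height 14: ½ · (89 + 47) · 14 = 952.

Consumer surplus falls by 952.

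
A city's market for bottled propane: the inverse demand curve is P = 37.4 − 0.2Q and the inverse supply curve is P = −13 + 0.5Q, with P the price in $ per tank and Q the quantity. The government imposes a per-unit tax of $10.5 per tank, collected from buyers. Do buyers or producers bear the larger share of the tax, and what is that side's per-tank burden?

Producers bear the larger share: $7.5 per tank.

Inverting to Q(P) form: Qd = 187 − 5P; Qs = 2P + 26.
Before the tax: set 187 − 5P = 2P + 26 → P* = $23, Q* = 72.
With the tax collected from buyers, demand (in seller-price terms) shifts: Qd = 187 − 5(P + 10.5).
Solving gives Q = 57 with buyers paying $26 and producers receiving $15.5 (the $10.5 wedge).
Per-tank burden: buyers $3, producers $7.5.
Producers take the larger share because supply is less price-elastic here (demand slope 5 vs supply slope 2).
The less price-elastic side of the market bears the larger share of a per-unit tax.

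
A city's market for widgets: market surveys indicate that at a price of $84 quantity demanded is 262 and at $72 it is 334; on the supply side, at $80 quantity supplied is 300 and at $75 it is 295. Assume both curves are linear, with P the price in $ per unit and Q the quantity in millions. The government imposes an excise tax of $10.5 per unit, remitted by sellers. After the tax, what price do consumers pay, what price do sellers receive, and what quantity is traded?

Demand slope: (334 − 262)/(72 − 84) = -6, so Qd = 766 − 6P.
Supply slope: (295 − 300)/(75 − 80) = 1, so Qs = P + 220.
Before the tax: set 766 − 6P = P + 220 → P* = $78, Q* = 298.
With the tax collected from sellers, supply shifts: Qs = (P − 10.5) + 220.
Solving gives Q = 289 with consumers paying $79.5 and sellers receiving $69 (the $10.5 wedge).

Consumers pay $79.5; sellers receive $69; quantity = 289.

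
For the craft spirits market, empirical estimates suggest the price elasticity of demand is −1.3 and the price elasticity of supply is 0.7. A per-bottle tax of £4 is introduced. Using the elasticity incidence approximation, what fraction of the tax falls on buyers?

Buyers' share ≈ 0.35.

Incidence ratio: buyers' share ≈ εs / (εs + |εd|) = 0.7 / (0.7 + 1.3) = 0.35.
Supply is the less elastic side, so buyers bear the smaller share.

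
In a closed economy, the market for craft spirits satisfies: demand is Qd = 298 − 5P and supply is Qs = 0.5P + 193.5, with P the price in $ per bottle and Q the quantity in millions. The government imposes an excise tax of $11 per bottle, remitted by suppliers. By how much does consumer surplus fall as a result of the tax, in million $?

Without the tax, 298 − 5P = 0.5P + 193.5 gives 5.5P = 104.5, so P* = $19 and Q* = 203.
With the tax collected from suppliers, supply shifts: Qs = 0.5(P − 11) + 193.5.
New equilibrium: consumers pay $20, suppliers receive $9, Q = 198. (Wedge: Pb − Ps = 11.)
ΔCS is the trapezoid between Q = 198 and Q = 203 of height $1: ½ · (203 + 198) · 1 = $200.5.

Consumer surplus falls by $200.5 million.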